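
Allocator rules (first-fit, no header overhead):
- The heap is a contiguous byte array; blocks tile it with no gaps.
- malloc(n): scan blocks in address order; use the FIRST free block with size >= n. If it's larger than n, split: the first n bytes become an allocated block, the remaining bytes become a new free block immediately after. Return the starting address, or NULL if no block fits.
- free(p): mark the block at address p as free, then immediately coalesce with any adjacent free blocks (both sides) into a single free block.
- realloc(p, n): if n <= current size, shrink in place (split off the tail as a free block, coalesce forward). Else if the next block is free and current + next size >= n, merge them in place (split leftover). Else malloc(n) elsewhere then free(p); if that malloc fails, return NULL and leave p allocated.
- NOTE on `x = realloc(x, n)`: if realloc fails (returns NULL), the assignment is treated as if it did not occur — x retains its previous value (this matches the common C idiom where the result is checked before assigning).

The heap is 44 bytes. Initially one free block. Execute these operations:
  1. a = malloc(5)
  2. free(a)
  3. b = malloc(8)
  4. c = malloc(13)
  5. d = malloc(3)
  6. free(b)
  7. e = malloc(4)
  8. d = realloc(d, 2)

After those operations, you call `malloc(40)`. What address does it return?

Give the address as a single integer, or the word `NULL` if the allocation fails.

Op 1: a = malloc(5) -> a = 0; heap: [0-4 ALLOC][5-43 FREE]
Op 2: free(a) -> (freed a); heap: [0-43 FREE]
Op 3: b = malloc(8) -> b = 0; heap: [0-7 ALLOC][8-43 FREE]
Op 4: c = malloc(13) -> c = 8; heap: [0-7 ALLOC][8-20 ALLOC][21-43 FREE]
Op 5: d = malloc(3) -> d = 21; heap: [0-7 ALLOC][8-20 ALLOC][21-23 ALLOC][24-43 FREE]
Op 6: free(b) -> (freed b); heap: [0-7 FREE][8-20 ALLOC][21-23 ALLOC][24-43 FREE]
Op 7: e = malloc(4) -> e = 0; heap: [0-3 ALLOC][4-7 FREE][8-20 ALLOC][21-23 ALLOC][24-43 FREE]
Op 8: d = realloc(d, 2) -> d = 21; heap: [0-3 ALLOC][4-7 FREE][8-20 ALLOC][21-22 ALLOC][23-43 FREE]
malloc(40): first-fit scan over [0-3 ALLOC][4-7 FREE][8-20 ALLOC][21-22 ALLOC][23-43 FREE] -> NULL

Answer: NULL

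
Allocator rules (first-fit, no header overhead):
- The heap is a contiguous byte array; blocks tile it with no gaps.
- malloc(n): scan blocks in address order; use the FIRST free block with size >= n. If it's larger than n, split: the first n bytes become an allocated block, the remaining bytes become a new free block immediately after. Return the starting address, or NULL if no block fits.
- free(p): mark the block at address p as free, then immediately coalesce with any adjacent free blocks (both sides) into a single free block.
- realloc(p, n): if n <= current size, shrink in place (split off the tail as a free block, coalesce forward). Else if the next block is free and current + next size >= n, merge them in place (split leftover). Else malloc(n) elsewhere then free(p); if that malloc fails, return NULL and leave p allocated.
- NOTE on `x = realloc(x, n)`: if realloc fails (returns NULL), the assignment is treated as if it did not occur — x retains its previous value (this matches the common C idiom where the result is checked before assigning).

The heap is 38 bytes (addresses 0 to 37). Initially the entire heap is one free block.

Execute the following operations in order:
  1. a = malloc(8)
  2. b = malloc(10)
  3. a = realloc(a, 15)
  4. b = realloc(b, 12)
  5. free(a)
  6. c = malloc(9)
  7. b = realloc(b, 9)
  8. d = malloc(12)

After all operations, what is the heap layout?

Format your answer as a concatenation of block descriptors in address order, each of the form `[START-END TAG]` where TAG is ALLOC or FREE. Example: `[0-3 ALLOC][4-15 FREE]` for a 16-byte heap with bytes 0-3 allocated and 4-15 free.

Answer: [0-7 FREE][8-16 ALLOC][17-17 FREE][18-26 ALLOC][27-37 FREE]

Derivation:
Op 1: a = malloc(8) -> a = 0; heap: [0-7 ALLOC][8-37 FREE]
Op 2: b = malloc(10) -> b = 8; heap: [0-7 ALLOC][8-17 ALLOC][18-37 FREE]
Op 3: a = realloc(a, 15) -> a = 18; heap: [0-7 FREE][8-17 ALLOC][18-32 ALLOC][33-37 FREE]
Op 4: b = realloc(b, 12) -> NULL (b unchanged); heap: [0-7 FREE][8-17 ALLOC][18-32 ALLOC][33-37 FREE]
Op 5: free(a) -> (freed a); heap: [0-7 FREE][8-17 ALLOC][18-37 FREE]
Op 6: c = malloc(9) -> c = 18; heap: [0-7 FREE][8-17 ALLOC][18-26 ALLOC][27-37 FREE]
Op 7: b = realloc(b, 9) -> b = 8; heap: [0-7 FREE][8-16 ALLOC][17-17 FREE][18-26 ALLOC][27-37 FREE]
Op 8: d = malloc(12) -> d = NULL; heap: [0-7 FREE][8-16 ALLOC][17-17 FREE][18-26 ALLOC][27-37 FREE]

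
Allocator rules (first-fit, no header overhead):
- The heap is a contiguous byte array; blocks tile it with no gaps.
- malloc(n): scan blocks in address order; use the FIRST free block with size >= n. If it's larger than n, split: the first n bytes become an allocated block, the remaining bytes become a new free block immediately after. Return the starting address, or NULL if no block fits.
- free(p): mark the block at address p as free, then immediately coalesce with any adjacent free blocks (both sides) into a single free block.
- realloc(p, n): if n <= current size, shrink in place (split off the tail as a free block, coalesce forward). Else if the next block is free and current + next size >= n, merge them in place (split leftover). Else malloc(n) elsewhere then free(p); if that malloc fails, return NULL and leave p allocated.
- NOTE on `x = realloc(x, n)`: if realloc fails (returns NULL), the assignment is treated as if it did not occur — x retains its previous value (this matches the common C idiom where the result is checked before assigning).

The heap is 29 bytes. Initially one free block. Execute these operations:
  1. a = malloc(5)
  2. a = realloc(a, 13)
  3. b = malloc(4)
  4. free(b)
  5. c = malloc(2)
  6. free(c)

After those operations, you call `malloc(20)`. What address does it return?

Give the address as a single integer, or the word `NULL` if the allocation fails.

Op 1: a = malloc(5) -> a = 0; heap: [0-4 ALLOC][5-28 FREE]
Op 2: a = realloc(a, 13) -> a = 0; heap: [0-12 ALLOC][13-28 FREE]
Op 3: b = malloc(4) -> b = 13; heap: [0-12 ALLOC][13-16 ALLOC][17-28 FREE]
Op 4: free(b) -> (freed b); heap: [0-12 ALLOC][13-28 FREE]
Op 5: c = malloc(2) -> c = 13; heap: [0-12 ALLOC][13-14 ALLOC][15-28 FREE]
Op 6: free(c) -> (freed c); heap: [0-12 ALLOC][13-28 FREE]
malloc(20): first-fit scan over [0-12 ALLOC][13-28 FREE] -> NULL

Answer: NULL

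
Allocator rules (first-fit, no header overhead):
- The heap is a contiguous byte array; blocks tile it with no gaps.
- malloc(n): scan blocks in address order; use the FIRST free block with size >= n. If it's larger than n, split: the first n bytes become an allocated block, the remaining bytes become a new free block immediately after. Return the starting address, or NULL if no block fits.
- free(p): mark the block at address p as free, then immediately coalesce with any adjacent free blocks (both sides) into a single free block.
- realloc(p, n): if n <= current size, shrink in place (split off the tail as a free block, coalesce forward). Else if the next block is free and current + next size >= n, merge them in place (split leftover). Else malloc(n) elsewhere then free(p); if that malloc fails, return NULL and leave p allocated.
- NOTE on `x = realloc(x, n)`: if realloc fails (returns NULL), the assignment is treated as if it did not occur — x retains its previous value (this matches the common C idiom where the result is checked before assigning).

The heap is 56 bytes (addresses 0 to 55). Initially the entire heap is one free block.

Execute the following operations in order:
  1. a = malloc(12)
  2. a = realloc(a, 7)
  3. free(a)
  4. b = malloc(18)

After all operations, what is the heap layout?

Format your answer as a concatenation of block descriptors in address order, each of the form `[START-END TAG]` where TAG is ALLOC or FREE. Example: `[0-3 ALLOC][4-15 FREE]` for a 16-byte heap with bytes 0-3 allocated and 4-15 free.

Answer: [0-17 ALLOC][18-55 FREE]

Derivation:
Op 1: a = malloc(12) -> a = 0; heap: [0-11 ALLOC][12-55 FREE]
Op 2: a = realloc(a, 7) -> a = 0; heap: [0-6 ALLOC][7-55 FREE]
Op 3: free(a) -> (freed a); heap: [0-55 FREE]
Op 4: b = malloc(18) -> b = 0; heap: [0-17 ALLOC][18-55 FREE]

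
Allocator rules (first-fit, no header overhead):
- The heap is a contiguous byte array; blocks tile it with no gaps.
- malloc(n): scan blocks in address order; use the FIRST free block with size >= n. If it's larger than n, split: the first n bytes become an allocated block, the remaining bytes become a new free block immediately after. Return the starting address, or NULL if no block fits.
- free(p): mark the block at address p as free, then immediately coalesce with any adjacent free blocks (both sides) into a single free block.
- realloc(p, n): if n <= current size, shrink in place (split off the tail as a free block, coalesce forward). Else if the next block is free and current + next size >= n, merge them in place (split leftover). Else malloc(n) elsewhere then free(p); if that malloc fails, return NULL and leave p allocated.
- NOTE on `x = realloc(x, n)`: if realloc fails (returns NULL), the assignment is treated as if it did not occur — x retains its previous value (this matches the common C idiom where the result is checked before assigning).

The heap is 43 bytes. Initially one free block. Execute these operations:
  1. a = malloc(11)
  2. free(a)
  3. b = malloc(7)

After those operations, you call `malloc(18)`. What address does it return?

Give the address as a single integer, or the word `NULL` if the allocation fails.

Op 1: a = malloc(11) -> a = 0; heap: [0-10 ALLOC][11-42 FREE]
Op 2: free(a) -> (freed a); heap: [0-42 FREE]
Op 3: b = malloc(7) -> b = 0; heap: [0-6 ALLOC][7-42 FREE]
malloc(18): first-fit scan over [0-6 ALLOC][7-42 FREE] -> 7

Answer: 7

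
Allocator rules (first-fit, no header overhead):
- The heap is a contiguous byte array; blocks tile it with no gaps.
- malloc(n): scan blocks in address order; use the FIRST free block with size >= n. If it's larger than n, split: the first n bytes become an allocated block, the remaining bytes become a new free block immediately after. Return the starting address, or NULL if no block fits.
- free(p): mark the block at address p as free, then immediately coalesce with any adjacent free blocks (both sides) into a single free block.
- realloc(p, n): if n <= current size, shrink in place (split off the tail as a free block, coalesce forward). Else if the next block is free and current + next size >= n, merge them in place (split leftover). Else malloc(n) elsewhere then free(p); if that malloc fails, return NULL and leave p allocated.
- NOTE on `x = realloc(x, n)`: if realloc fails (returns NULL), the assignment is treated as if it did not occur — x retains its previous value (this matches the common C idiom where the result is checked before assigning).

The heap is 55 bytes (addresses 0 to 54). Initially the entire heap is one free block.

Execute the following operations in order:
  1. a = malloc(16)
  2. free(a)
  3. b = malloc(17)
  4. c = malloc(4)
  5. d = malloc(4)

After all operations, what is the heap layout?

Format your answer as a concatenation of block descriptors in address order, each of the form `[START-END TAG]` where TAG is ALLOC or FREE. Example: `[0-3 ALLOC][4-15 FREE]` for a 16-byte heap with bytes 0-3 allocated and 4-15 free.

Op 1: a = malloc(16) -> a = 0; heap: [0-15 ALLOC][16-54 FREE]
Op 2: free(a) -> (freed a); heap: [0-54 FREE]
Op 3: b = malloc(17) -> b = 0; heap: [0-16 ALLOC][17-54 FREE]
Op 4: c = malloc(4) -> c = 17; heap: [0-16 ALLOC][17-20 ALLOC][21-54 FREE]
Op 5: d = malloc(4) -> d = 21; heap: [0-16 ALLOC][17-20 ALLOC][21-24 ALLOC][25-54 FREE]

Answer: [0-16 ALLOC][17-20 ALLOC][21-24 ALLOC][25-54 FREE]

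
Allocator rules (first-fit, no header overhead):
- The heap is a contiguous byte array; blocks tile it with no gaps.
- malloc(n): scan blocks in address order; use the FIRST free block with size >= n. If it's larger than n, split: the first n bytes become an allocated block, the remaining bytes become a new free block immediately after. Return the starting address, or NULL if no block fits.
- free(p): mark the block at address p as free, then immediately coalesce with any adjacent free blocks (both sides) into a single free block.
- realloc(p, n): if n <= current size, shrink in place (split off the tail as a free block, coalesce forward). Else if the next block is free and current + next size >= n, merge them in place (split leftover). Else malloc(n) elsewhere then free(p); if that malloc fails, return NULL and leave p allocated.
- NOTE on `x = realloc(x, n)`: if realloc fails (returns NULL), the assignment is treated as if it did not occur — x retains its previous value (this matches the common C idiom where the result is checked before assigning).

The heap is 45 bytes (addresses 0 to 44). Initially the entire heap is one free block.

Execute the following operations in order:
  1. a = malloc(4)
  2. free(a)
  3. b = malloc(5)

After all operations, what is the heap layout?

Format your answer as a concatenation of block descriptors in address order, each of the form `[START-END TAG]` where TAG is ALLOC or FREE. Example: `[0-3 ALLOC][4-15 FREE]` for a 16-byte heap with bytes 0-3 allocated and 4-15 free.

Op 1: a = malloc(4) -> a = 0; heap: [0-3 ALLOC][4-44 FREE]
Op 2: free(a) -> (freed a); heap: [0-44 FREE]
Op 3: b = malloc(5) -> b = 0; heap: [0-4 ALLOC][5-44 FREE]

Answer: [0-4 ALLOC][5-44 FREE]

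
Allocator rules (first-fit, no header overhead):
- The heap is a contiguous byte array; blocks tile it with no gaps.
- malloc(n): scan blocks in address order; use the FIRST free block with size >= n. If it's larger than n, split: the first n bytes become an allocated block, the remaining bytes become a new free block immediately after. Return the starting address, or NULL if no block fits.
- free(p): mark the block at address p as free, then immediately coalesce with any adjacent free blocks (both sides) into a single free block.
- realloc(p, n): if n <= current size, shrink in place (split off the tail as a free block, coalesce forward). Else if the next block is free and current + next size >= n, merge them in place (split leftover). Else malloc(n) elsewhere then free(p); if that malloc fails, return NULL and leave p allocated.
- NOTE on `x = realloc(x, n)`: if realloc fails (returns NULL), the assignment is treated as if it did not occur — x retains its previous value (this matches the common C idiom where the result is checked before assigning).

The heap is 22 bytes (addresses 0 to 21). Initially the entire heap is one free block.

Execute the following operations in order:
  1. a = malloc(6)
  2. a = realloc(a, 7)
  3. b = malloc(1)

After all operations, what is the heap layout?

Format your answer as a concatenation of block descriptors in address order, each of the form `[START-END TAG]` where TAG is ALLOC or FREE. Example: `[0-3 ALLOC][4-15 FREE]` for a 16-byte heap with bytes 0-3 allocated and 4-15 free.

Answer: [0-6 ALLOC][7-7 ALLOC][8-21 FREE]

Derivation:
Op 1: a = malloc(6) -> a = 0; heap: [0-5 ALLOC][6-21 FREE]
Op 2: a = realloc(a, 7) -> a = 0; heap: [0-6 ALLOC][7-21 FREE]
Op 3: b = malloc(1) -> b = 7; heap: [0-6 ALLOC][7-7 ALLOC][8-21 FREE]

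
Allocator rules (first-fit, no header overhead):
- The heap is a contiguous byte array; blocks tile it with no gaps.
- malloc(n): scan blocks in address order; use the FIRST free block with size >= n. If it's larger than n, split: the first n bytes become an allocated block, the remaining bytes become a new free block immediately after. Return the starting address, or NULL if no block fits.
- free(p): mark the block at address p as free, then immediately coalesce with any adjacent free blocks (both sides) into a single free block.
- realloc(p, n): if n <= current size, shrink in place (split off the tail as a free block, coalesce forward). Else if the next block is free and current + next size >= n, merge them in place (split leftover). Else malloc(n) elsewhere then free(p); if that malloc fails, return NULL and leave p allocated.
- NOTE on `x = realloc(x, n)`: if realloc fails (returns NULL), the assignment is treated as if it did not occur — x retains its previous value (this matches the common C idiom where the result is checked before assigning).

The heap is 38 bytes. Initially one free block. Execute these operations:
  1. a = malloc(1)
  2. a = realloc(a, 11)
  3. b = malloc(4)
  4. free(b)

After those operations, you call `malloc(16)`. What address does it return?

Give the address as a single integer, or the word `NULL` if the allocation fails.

Answer: 11

Derivation:
Op 1: a = malloc(1) -> a = 0; heap: [0-0 ALLOC][1-37 FREE]
Op 2: a = realloc(a, 11) -> a = 0; heap: [0-10 ALLOC][11-37 FREE]
Op 3: b = malloc(4) -> b = 11; heap: [0-10 ALLOC][11-14 ALLOC][15-37 FREE]
Op 4: free(b) -> (freed b); heap: [0-10 ALLOC][11-37 FREE]
malloc(16): first-fit scan over [0-10 ALLOC][11-37 FREE] -> 11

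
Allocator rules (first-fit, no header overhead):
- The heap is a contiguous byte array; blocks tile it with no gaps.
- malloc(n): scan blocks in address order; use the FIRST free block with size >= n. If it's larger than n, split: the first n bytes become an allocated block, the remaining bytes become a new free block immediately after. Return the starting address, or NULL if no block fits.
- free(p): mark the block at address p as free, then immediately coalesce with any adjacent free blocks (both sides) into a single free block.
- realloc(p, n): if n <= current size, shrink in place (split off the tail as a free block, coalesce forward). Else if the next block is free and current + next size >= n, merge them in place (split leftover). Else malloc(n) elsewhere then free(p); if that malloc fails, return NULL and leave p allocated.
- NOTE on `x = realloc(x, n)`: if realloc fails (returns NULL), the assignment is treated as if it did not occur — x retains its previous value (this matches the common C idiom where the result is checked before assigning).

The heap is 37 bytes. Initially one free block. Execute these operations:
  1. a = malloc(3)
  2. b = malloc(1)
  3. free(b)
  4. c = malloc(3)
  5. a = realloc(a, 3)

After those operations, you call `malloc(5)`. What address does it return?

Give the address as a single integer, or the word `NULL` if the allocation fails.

Op 1: a = malloc(3) -> a = 0; heap: [0-2 ALLOC][3-36 FREE]
Op 2: b = malloc(1) -> b = 3; heap: [0-2 ALLOC][3-3 ALLOC][4-36 FREE]
Op 3: free(b) -> (freed b); heap: [0-2 ALLOC][3-36 FREE]
Op 4: c = malloc(3) -> c = 3; heap: [0-2 ALLOC][3-5 ALLOC][6-36 FREE]
Op 5: a = realloc(a, 3) -> a = 0; heap: [0-2 ALLOC][3-5 ALLOC][6-36 FREE]
malloc(5): first-fit scan over [0-2 ALLOC][3-5 ALLOC][6-36 FREE] -> 6

Answer: 6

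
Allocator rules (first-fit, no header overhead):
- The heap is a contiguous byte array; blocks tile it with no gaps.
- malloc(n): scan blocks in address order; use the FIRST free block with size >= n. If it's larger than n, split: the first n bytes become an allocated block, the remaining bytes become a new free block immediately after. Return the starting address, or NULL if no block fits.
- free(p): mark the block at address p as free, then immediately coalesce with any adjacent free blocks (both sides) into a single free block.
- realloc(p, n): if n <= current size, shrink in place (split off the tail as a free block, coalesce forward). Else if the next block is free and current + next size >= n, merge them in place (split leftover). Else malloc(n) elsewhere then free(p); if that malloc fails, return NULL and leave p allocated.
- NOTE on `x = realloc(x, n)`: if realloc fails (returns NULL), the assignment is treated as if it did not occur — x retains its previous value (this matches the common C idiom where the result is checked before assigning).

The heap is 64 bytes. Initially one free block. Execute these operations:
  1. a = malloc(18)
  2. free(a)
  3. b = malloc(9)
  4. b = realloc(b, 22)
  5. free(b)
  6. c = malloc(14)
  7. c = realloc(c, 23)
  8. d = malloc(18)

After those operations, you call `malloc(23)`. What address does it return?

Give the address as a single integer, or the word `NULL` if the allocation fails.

Answer: 41

Derivation:
Op 1: a = malloc(18) -> a = 0; heap: [0-17 ALLOC][18-63 FREE]
Op 2: free(a) -> (freed a); heap: [0-63 FREE]
Op 3: b = malloc(9) -> b = 0; heap: [0-8 ALLOC][9-63 FREE]
Op 4: b = realloc(b, 22) -> b = 0; heap: [0-21 ALLOC][22-63 FREE]
Op 5: free(b) -> (freed b); heap: [0-63 FREE]
Op 6: c = malloc(14) -> c = 0; heap: [0-13 ALLOC][14-63 FREE]
Op 7: c = realloc(c, 23) -> c = 0; heap: [0-22 ALLOC][23-63 FREE]
Op 8: d = malloc(18) -> d = 23; heap: [0-22 ALLOC][23-40 ALLOC][41-63 FREE]
malloc(23): first-fit scan over [0-22 ALLOC][23-40 ALLOC][41-63 FREE] -> 41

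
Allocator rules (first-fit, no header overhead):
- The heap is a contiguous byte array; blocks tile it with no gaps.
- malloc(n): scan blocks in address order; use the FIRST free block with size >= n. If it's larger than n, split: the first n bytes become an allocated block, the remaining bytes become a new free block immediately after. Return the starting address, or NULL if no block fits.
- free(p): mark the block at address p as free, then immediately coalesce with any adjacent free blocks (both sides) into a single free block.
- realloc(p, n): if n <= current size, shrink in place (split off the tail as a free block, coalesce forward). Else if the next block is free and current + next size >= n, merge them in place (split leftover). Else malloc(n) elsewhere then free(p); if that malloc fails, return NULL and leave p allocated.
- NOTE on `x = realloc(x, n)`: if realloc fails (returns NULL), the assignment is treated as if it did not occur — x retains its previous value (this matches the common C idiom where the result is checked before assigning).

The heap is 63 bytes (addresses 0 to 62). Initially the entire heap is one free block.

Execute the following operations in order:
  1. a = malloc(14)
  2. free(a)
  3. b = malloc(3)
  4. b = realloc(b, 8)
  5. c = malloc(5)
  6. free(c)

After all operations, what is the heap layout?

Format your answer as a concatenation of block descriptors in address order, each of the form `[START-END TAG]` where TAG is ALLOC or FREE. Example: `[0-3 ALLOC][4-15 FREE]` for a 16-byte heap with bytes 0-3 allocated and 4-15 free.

Answer: [0-7 ALLOC][8-62 FREE]

Derivation:
Op 1: a = malloc(14) -> a = 0; heap: [0-13 ALLOC][14-62 FREE]
Op 2: free(a) -> (freed a); heap: [0-62 FREE]
Op 3: b = malloc(3) -> b = 0; heap: [0-2 ALLOC][3-62 FREE]
Op 4: b = realloc(b, 8) -> b = 0; heap: [0-7 ALLOC][8-62 FREE]
Op 5: c = malloc(5) -> c = 8; heap: [0-7 ALLOC][8-12 ALLOC][13-62 FREE]
Op 6: free(c) -> (freed c); heap: [0-7 ALLOC][8-62 FREE]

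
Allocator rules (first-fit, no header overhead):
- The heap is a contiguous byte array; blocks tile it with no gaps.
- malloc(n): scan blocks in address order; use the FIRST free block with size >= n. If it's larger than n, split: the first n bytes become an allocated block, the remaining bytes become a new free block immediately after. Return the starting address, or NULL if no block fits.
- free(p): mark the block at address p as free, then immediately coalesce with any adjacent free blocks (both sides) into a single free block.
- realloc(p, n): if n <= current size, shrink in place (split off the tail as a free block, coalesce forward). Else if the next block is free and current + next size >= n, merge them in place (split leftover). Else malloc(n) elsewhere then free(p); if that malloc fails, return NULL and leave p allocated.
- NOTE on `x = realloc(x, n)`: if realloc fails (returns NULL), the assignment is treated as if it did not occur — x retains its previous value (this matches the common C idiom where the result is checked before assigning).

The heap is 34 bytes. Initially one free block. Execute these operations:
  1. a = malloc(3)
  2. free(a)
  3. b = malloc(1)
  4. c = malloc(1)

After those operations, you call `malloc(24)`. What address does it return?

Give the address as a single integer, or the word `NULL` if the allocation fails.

Op 1: a = malloc(3) -> a = 0; heap: [0-2 ALLOC][3-33 FREE]
Op 2: free(a) -> (freed a); heap: [0-33 FREE]
Op 3: b = malloc(1) -> b = 0; heap: [0-0 ALLOC][1-33 FREE]
Op 4: c = malloc(1) -> c = 1; heap: [0-0 ALLOC][1-1 ALLOC][2-33 FREE]
malloc(24): first-fit scan over [0-0 ALLOC][1-1 ALLOC][2-33 FREE] -> 2

Answer: 2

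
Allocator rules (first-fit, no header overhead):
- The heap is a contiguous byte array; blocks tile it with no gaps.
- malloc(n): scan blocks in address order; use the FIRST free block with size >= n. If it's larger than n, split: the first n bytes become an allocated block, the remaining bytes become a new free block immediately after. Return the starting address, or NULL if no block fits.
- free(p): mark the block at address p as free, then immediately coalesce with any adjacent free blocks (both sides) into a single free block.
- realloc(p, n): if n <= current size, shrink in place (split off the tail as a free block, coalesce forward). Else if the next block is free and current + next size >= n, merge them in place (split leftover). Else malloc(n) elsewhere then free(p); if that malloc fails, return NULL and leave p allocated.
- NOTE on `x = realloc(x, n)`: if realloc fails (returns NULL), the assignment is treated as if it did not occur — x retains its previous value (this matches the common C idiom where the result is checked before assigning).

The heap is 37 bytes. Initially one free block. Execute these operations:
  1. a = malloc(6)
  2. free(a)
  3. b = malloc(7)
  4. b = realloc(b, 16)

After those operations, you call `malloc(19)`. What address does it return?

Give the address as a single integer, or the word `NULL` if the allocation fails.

Op 1: a = malloc(6) -> a = 0; heap: [0-5 ALLOC][6-36 FREE]
Op 2: free(a) -> (freed a); heap: [0-36 FREE]
Op 3: b = malloc(7) -> b = 0; heap: [0-6 ALLOC][7-36 FREE]
Op 4: b = realloc(b, 16) -> b = 0; heap: [0-15 ALLOC][16-36 FREE]
malloc(19): first-fit scan over [0-15 ALLOC][16-36 FREE] -> 16

Answer: 16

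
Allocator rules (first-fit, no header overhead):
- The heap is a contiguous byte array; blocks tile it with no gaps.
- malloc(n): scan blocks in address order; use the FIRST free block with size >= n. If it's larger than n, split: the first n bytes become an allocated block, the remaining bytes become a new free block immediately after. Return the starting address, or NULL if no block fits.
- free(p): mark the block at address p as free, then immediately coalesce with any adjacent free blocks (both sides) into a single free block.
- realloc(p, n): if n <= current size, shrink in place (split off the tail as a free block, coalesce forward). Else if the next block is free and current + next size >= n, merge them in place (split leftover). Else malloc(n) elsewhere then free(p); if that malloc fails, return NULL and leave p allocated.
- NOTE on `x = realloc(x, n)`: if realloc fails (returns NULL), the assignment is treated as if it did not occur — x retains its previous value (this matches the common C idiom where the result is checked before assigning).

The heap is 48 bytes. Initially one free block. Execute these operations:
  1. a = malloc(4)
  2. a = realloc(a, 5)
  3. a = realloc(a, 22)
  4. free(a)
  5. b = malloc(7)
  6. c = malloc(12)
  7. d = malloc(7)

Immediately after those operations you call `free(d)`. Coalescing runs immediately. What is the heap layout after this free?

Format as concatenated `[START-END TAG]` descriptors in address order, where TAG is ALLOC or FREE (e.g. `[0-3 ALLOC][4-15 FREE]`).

Answer: [0-6 ALLOC][7-18 ALLOC][19-47 FREE]

Derivation:
Op 1: a = malloc(4) -> a = 0; heap: [0-3 ALLOC][4-47 FREE]
Op 2: a = realloc(a, 5) -> a = 0; heap: [0-4 ALLOC][5-47 FREE]
Op 3: a = realloc(a, 22) -> a = 0; heap: [0-21 ALLOC][22-47 FREE]
Op 4: free(a) -> (freed a); heap: [0-47 FREE]
Op 5: b = malloc(7) -> b = 0; heap: [0-6 ALLOC][7-47 FREE]
Op 6: c = malloc(12) -> c = 7; heap: [0-6 ALLOC][7-18 ALLOC][19-47 FREE]
Op 7: d = malloc(7) -> d = 19; heap: [0-6 ALLOC][7-18 ALLOC][19-25 ALLOC][26-47 FREE]
free(d): d = 19 -> block [19-25 ALLOC]; mark free, coalesce with adjacent free neighbors -> [0-6 ALLOC][7-18 ALLOC][19-47 FREE]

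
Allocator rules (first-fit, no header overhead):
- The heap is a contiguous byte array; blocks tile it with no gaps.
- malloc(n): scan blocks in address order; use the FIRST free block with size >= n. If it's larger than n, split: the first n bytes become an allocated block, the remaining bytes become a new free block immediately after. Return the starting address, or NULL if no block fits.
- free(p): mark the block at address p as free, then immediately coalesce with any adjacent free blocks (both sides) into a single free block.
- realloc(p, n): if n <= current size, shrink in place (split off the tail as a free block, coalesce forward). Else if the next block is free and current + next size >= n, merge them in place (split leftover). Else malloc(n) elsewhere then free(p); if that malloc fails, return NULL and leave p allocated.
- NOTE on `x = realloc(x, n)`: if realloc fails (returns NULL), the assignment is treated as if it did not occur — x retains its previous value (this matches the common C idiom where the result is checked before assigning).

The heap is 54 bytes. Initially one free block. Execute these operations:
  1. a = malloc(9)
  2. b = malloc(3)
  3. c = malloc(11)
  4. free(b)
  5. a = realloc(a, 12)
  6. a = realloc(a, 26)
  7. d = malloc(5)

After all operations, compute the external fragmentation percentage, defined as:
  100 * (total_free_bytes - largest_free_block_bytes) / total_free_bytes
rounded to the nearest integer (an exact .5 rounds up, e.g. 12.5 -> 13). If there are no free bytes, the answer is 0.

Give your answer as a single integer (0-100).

Op 1: a = malloc(9) -> a = 0; heap: [0-8 ALLOC][9-53 FREE]
Op 2: b = malloc(3) -> b = 9; heap: [0-8 ALLOC][9-11 ALLOC][12-53 FREE]
Op 3: c = malloc(11) -> c = 12; heap: [0-8 ALLOC][9-11 ALLOC][12-22 ALLOC][23-53 FREE]
Op 4: free(b) -> (freed b); heap: [0-8 ALLOC][9-11 FREE][12-22 ALLOC][23-53 FREE]
Op 5: a = realloc(a, 12) -> a = 0; heap: [0-11 ALLOC][12-22 ALLOC][23-53 FREE]
Op 6: a = realloc(a, 26) -> a = 23; heap: [0-11 FREE][12-22 ALLOC][23-48 ALLOC][49-53 FREE]
Op 7: d = malloc(5) -> d = 0; heap: [0-4 ALLOC][5-11 FREE][12-22 ALLOC][23-48 ALLOC][49-53 FREE]
Free blocks: [7 5] total_free=12 largest=7 -> 100*(12-7)/12 = 500/12 ≈ 41.667 -> rounds to 42

Answer: 42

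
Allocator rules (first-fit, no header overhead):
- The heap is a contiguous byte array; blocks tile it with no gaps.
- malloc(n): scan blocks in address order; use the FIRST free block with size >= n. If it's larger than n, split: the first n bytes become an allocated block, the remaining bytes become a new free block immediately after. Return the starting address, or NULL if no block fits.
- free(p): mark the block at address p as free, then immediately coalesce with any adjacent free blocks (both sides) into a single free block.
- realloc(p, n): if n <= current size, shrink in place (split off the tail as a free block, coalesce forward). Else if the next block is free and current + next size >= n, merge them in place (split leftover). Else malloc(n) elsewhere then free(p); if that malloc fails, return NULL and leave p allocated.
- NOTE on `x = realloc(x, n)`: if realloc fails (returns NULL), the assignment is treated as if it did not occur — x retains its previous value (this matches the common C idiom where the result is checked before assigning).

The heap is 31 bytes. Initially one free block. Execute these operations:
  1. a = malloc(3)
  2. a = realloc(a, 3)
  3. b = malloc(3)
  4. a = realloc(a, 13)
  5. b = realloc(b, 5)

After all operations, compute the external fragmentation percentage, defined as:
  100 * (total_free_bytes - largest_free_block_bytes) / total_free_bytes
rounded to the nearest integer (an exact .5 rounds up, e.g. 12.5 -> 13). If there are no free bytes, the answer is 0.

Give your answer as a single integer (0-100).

Answer: 46

Derivation:
Op 1: a = malloc(3) -> a = 0; heap: [0-2 ALLOC][3-30 FREE]
Op 2: a = realloc(a, 3) -> a = 0; heap: [0-2 ALLOC][3-30 FREE]
Op 3: b = malloc(3) -> b = 3; heap: [0-2 ALLOC][3-5 ALLOC][6-30 FREE]
Op 4: a = realloc(a, 13) -> a = 6; heap: [0-2 FREE][3-5 ALLOC][6-18 ALLOC][19-30 FREE]
Op 5: b = realloc(b, 5) -> b = 19; heap: [0-5 FREE][6-18 ALLOC][19-23 ALLOC][24-30 FREE]
Free blocks: [6 7] total_free=13 largest=7 -> 100*(13-7)/13 = 600/13 ≈ 46.154 -> rounds to 46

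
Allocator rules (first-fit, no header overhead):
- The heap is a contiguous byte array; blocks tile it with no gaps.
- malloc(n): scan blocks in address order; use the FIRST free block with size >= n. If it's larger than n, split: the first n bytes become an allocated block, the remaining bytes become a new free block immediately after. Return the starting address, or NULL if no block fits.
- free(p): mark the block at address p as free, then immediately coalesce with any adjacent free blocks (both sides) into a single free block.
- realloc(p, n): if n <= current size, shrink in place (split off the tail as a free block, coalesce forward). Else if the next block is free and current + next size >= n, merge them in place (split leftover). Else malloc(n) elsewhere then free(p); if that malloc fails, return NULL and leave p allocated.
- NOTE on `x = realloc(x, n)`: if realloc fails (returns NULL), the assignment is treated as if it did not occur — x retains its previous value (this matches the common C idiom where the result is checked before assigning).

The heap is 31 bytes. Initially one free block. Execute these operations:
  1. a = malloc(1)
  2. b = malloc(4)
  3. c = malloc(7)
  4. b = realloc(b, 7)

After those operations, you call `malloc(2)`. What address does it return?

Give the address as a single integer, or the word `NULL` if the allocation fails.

Answer: 1

Derivation:
Op 1: a = malloc(1) -> a = 0; heap: [0-0 ALLOC][1-30 FREE]
Op 2: b = malloc(4) -> b = 1; heap: [0-0 ALLOC][1-4 ALLOC][5-30 FREE]
Op 3: c = malloc(7) -> c = 5; heap: [0-0 ALLOC][1-4 ALLOC][5-11 ALLOC][12-30 FREE]
Op 4: b = realloc(b, 7) -> b = 12; heap: [0-0 ALLOC][1-4 FREE][5-11 ALLOC][12-18 ALLOC][19-30 FREE]
malloc(2): first-fit scan over [0-0 ALLOC][1-4 FREE][5-11 ALLOC][12-18 ALLOC][19-30 FREE] -> 1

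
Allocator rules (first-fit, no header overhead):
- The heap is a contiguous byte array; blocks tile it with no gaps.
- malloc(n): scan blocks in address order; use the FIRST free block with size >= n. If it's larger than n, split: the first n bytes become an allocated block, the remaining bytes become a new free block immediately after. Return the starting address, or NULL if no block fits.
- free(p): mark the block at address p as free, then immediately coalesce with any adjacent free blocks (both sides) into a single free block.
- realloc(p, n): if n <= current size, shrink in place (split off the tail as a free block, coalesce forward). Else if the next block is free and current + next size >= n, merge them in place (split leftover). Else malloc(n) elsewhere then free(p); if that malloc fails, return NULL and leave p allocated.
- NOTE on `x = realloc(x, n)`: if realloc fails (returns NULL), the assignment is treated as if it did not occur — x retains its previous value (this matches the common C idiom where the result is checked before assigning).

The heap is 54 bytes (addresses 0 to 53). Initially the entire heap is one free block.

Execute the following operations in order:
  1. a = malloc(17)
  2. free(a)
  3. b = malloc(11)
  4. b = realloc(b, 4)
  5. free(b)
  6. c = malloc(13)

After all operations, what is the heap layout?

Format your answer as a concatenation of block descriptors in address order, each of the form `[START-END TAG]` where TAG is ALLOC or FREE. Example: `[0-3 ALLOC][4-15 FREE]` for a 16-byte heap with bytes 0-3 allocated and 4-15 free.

Op 1: a = malloc(17) -> a = 0; heap: [0-16 ALLOC][17-53 FREE]
Op 2: free(a) -> (freed a); heap: [0-53 FREE]
Op 3: b = malloc(11) -> b = 0; heap: [0-10 ALLOC][11-53 FREE]
Op 4: b = realloc(b, 4) -> b = 0; heap: [0-3 ALLOC][4-53 FREE]
Op 5: free(b) -> (freed b); heap: [0-53 FREE]
Op 6: c = malloc(13) -> c = 0; heap: [0-12 ALLOC][13-53 FREE]

Answer: [0-12 ALLOC][13-53 FREE]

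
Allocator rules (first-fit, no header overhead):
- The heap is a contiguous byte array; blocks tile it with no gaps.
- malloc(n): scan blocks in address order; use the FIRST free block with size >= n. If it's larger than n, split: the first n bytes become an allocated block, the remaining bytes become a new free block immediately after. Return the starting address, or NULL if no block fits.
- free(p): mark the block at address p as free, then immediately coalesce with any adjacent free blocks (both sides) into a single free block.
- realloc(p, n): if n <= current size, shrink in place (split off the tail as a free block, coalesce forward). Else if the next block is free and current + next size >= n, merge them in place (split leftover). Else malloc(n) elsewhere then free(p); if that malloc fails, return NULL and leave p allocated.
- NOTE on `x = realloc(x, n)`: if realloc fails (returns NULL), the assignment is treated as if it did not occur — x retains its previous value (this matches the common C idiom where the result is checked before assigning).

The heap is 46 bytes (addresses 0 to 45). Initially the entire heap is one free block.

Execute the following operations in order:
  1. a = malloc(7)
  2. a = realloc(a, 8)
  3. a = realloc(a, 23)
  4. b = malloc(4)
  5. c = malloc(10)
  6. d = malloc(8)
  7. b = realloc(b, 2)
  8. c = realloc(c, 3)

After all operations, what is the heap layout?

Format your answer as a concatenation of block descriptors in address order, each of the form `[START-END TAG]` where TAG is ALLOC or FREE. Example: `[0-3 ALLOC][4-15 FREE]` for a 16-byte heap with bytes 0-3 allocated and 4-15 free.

Answer: [0-22 ALLOC][23-24 ALLOC][25-26 FREE][27-29 ALLOC][30-36 FREE][37-44 ALLOC][45-45 FREE]

Derivation:
Op 1: a = malloc(7) -> a = 0; heap: [0-6 ALLOC][7-45 FREE]
Op 2: a = realloc(a, 8) -> a = 0; heap: [0-7 ALLOC][8-45 FREE]
Op 3: a = realloc(a, 23) -> a = 0; heap: [0-22 ALLOC][23-45 FREE]
Op 4: b = malloc(4) -> b = 23; heap: [0-22 ALLOC][23-26 ALLOC][27-45 FREE]
Op 5: c = malloc(10) -> c = 27; heap: [0-22 ALLOC][23-26 ALLOC][27-36 ALLOC][37-45 FREE]
Op 6: d = malloc(8) -> d = 37; heap: [0-22 ALLOC][23-26 ALLOC][27-36 ALLOC][37-44 ALLOC][45-45 FREE]
Op 7: b = realloc(b, 2) -> b = 23; heap: [0-22 ALLOC][23-24 ALLOC][25-26 FREE][27-36 ALLOC][37-44 ALLOC][45-45 FREE]
Op 8: c = realloc(c, 3) -> c = 27; heap: [0-22 ALLOC][23-24 ALLOC][25-26 FREE][27-29 ALLOC][30-36 FREE][37-44 ALLOC][45-45 FREE]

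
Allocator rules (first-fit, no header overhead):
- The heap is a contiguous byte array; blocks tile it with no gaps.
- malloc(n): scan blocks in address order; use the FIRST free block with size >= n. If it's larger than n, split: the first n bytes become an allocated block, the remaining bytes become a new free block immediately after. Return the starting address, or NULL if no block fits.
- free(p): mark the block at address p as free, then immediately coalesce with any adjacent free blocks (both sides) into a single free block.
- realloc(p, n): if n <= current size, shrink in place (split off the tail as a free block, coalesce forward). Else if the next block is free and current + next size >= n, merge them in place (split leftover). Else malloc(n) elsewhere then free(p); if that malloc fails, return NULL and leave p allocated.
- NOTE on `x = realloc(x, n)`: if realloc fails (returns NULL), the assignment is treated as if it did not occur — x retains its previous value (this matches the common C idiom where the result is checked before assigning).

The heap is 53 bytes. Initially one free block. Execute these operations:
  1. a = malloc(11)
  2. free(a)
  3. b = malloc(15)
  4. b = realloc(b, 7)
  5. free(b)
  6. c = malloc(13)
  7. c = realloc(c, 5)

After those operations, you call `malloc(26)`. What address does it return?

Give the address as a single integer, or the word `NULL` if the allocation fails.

Op 1: a = malloc(11) -> a = 0; heap: [0-10 ALLOC][11-52 FREE]
Op 2: free(a) -> (freed a); heap: [0-52 FREE]
Op 3: b = malloc(15) -> b = 0; heap: [0-14 ALLOC][15-52 FREE]
Op 4: b = realloc(b, 7) -> b = 0; heap: [0-6 ALLOC][7-52 FREE]
Op 5: free(b) -> (freed b); heap: [0-52 FREE]
Op 6: c = malloc(13) -> c = 0; heap: [0-12 ALLOC][13-52 FREE]
Op 7: c = realloc(c, 5) -> c = 0; heap: [0-4 ALLOC][5-52 FREE]
malloc(26): first-fit scan over [0-4 ALLOC][5-52 FREE] -> 5

Answer: 5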